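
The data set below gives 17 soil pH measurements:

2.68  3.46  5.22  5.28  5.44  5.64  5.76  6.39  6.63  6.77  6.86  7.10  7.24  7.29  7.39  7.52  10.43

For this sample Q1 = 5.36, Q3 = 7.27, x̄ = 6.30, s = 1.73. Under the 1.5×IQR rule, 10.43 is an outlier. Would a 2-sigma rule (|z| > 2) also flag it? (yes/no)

z = (10.43 − 6.30) / 1.73 = 2.39.
|z| = 2.39 > 2.

yes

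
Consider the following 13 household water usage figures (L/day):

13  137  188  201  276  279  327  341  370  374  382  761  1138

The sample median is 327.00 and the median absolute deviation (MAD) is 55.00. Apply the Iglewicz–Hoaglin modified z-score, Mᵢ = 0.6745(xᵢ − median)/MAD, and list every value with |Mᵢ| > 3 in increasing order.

|Mᵢ| > 3 ⇔ |xᵢ − 327.00| > 3·55.00/0.6745 = 244.63.
So outliers lie outside [82.37, 571.63].
13: M = -3.85 → outlier.
761: M = 5.32 → outlier.
1138: M = 9.95 → outlier.

13, 761, 1138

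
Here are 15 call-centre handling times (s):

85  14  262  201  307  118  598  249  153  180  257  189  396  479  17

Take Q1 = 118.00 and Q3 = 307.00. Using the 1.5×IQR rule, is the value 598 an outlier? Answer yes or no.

yes

IQR = Q3 − Q1 = 307.00 − 118.00 = 189.00.
Lower fence = Q1 − 1.5·IQR = 118.00 − 283.50 = -165.50.
Upper fence = Q3 + 1.5·IQR = 307.00 + 283.50 = 590.50.
598 lies above the upper fence.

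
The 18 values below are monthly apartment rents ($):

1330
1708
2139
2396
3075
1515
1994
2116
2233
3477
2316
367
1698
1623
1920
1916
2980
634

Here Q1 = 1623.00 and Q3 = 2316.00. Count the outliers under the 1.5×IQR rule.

IQR = 693.00; fences at 1623.00 − 1039.50 = 583.50 and 2316.00 + 1039.50 = 3355.50.
Outside the cutoffs: 367, 3477.

2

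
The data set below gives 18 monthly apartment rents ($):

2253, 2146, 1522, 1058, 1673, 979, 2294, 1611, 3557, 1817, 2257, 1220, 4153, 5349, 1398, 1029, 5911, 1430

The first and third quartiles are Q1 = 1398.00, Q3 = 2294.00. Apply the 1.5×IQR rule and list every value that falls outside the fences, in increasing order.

IQR = Q3 − Q1 = 2294.00 − 1398.00 = 896.00.
Lower fence = Q1 − 1.5·IQR = 1398.00 − 1344.00 = 54.00.
Upper fence = Q3 + 1.5·IQR = 2294.00 + 1344.00 = 3638.00.
4153 > 3638.00 → outlier.
5349 > 3638.00 → outlier.
5911 > 3638.00 → outlier.
All remaining values lie within [54.00, 3638.00].

4153, 5349, 5911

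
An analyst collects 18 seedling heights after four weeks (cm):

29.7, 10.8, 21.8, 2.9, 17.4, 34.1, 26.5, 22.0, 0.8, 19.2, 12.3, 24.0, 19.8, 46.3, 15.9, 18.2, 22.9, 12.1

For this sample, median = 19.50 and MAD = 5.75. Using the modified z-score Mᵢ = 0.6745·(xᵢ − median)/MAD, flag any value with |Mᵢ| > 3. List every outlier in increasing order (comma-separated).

|Mᵢ| > 3 ⇔ |xᵢ − 19.50| > 3·5.75/0.6745 = 25.57.
So outliers lie outside [-6.07, 45.07].
46.3: M = 3.14 → outlier.

46.3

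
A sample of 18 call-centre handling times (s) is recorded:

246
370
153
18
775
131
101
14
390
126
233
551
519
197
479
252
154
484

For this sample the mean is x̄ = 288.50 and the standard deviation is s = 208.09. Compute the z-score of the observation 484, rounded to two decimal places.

0.94

z = (484 − 288.50) / 208.09 = 0.94.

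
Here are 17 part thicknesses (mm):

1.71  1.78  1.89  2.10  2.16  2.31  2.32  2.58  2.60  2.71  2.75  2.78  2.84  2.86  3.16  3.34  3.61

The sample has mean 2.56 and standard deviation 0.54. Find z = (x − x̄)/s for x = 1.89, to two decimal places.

-1.24

z = (1.89 − 2.56) / 0.54 = -1.24.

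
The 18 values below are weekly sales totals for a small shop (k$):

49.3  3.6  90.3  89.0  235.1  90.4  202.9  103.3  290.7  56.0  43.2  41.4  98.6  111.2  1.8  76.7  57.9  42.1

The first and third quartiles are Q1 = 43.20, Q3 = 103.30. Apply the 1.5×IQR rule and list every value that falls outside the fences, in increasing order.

IQR = Q3 − Q1 = 103.30 − 43.20 = 60.10.
Lower fence = Q1 − 1.5·IQR = 43.20 − 90.15 = -46.95.
Upper fence = Q3 + 1.5·IQR = 103.30 + 90.15 = 193.45.
202.9 > 193.45 → outlier.
235.1 > 193.45 → outlier.
290.7 > 193.45 → outlier.
All remaining values lie within [-46.95, 193.45].

202.9, 235.1, 290.7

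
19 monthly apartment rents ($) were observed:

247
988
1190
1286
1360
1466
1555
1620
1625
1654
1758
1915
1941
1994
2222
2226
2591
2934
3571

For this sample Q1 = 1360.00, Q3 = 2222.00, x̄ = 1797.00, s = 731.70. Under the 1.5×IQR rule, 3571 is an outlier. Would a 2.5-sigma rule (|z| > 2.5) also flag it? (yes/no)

z = (3571 − 1797.00) / 731.70 = 2.42.
|z| = 2.42 ≤ 2.5.

no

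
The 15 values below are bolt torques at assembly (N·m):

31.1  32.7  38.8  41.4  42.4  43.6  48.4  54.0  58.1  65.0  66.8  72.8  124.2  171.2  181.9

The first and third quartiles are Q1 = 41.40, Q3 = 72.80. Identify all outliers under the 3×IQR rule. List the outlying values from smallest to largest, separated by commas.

IQR = Q3 − Q1 = 72.80 − 41.40 = 31.40.
Lower fence = Q1 − 3·IQR = 41.40 − 94.20 = -52.80.
Upper fence = Q3 + 3·IQR = 72.80 + 94.20 = 167.00.
171.2 > 167.00 → outlier.
181.9 > 167.00 → outlier.
All remaining values lie within [-52.80, 167.00].

171.2, 181.9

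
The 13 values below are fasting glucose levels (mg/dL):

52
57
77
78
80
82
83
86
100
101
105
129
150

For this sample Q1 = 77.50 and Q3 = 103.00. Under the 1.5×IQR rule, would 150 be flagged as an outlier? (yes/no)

IQR = Q3 − Q1 = 103.00 − 77.50 = 25.50.
Lower fence = Q1 − 1.5·IQR = 77.50 − 38.25 = 39.25.
Upper fence = Q3 + 1.5·IQR = 103.00 + 38.25 = 141.25.
150 lies above the upper fence.

yes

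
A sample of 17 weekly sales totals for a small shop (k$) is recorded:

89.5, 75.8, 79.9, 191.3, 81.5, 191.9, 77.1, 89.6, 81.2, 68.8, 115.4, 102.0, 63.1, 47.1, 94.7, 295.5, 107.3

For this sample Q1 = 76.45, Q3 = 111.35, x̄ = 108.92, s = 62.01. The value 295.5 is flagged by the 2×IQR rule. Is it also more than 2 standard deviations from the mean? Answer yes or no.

z = (295.5 − 108.92) / 62.01 = 3.01.
|z| = 3.01 > 2.

yes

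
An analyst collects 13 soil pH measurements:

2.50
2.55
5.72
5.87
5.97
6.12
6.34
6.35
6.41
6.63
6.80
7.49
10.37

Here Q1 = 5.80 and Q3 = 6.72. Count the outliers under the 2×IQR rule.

IQR = 0.92; fences at 5.80 − 1.84 = 3.96 and 6.72 + 1.84 = 8.56.
Outside the cutoffs: 2.50, 2.55, 10.37.

3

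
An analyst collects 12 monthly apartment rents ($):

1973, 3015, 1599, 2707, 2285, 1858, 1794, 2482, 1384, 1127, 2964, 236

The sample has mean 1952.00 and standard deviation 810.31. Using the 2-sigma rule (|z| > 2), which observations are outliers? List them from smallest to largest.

Cutoffs at x̄ ± 2s: 1952.00 ± 2·810.31 = [331.38, 3572.62].
236: z = -2.12, |z| > 2 → outlier.
Every other value lies within [331.38, 3572.62].

236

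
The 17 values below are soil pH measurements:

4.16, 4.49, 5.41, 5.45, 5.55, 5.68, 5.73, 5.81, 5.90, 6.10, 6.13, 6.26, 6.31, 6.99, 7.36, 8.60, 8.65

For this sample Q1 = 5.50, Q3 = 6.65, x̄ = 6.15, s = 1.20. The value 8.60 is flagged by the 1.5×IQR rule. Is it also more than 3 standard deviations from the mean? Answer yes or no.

no

z = (8.60 − 6.15) / 1.20 = 2.04.
|z| = 2.04 ≤ 3.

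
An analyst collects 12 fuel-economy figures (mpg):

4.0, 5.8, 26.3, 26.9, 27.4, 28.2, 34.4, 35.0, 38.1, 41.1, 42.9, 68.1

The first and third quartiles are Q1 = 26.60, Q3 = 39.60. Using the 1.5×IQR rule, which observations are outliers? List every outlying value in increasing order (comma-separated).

IQR = Q3 − Q1 = 39.60 − 26.60 = 13.00.
Lower fence = Q1 − 1.5·IQR = 26.60 − 19.50 = 7.10.
Upper fence = Q3 + 1.5·IQR = 39.60 + 19.50 = 59.10.
4.0 < 7.10 → outlier.
5.8 < 7.10 → outlier.
68.1 > 59.10 → outlier.
All remaining values lie within [7.10, 59.10].

4.0, 5.8, 68.1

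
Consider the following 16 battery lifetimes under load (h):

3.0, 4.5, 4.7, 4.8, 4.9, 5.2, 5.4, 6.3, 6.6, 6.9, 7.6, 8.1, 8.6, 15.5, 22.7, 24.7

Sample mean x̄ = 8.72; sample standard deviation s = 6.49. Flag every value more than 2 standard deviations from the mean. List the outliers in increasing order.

22.7, 24.7

Cutoffs at x̄ ± 2s: 8.72 ± 2·6.49 = [-4.26, 21.70].
22.7: z = 2.15, |z| > 2 → outlier.
24.7: z = 2.46, |z| > 2 → outlier.
Every other value lies within [-4.26, 21.70].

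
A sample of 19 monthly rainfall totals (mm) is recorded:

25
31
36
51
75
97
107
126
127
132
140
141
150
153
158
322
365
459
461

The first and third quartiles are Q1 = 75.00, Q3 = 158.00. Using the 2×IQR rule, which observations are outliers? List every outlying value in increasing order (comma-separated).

365, 459, 461

IQR = Q3 − Q1 = 158.00 − 75.00 = 83.00.
Lower fence = Q1 − 2·IQR = 75.00 − 166.00 = -91.00.
Upper fence = Q3 + 2·IQR = 158.00 + 166.00 = 324.00.
365 > 324.00 → outlier.
459 > 324.00 → outlier.
461 > 324.00 → outlier.
All remaining values lie within [-91.00, 324.00].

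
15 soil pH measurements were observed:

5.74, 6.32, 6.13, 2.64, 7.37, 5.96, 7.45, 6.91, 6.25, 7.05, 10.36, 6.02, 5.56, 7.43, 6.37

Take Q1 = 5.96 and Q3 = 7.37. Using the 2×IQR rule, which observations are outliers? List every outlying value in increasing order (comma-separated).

2.64, 10.36

IQR = Q3 − Q1 = 7.37 − 5.96 = 1.41.
Lower fence = Q1 − 2·IQR = 5.96 − 2.82 = 3.14.
Upper fence = Q3 + 2·IQR = 7.37 + 2.82 = 10.19.
2.64 < 3.14 → outlier.
10.36 > 10.19 → outlier.
All remaining values lie within [3.14, 10.19].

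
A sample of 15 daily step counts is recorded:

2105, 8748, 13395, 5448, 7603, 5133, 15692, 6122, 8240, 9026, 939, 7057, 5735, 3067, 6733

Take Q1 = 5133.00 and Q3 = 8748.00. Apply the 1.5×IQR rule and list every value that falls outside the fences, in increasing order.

IQR = Q3 − Q1 = 8748.00 − 5133.00 = 3615.00.
Lower fence = Q1 − 1.5·IQR = 5133.00 − 5422.50 = -289.50.
Upper fence = Q3 + 1.5·IQR = 8748.00 + 5422.50 = 14170.50.
15692 > 14170.50 → outlier.
All remaining values lie within [-289.50, 14170.50].

15692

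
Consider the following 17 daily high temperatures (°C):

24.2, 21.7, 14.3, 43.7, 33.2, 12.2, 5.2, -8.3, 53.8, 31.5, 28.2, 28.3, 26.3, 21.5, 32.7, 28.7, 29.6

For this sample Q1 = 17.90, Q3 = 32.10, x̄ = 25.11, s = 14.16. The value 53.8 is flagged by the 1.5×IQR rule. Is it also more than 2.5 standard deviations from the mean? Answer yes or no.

no

z = (53.8 − 25.11) / 14.16 = 2.03.
|z| = 2.03 ≤ 2.5.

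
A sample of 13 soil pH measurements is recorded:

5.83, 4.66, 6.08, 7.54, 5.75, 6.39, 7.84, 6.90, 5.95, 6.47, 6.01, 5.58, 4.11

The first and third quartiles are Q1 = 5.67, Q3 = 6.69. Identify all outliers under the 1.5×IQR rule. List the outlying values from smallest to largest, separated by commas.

IQR = Q3 − Q1 = 6.69 − 5.67 = 1.02.
Lower fence = Q1 − 1.5·IQR = 5.67 − 1.53 = 4.14.
Upper fence = Q3 + 1.5·IQR = 6.69 + 1.53 = 8.22.
4.11 < 4.14 → outlier.
All remaining values lie within [4.14, 8.22].

4.11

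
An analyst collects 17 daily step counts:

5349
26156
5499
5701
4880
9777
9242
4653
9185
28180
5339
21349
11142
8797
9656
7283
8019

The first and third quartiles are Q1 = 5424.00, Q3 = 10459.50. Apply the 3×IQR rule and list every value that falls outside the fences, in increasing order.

IQR = Q3 − Q1 = 10459.50 − 5424.00 = 5035.50.
Lower fence = Q1 − 3·IQR = 5424.00 − 15106.50 = -9682.50.
Upper fence = Q3 + 3·IQR = 10459.50 + 15106.50 = 25566.00.
26156 > 25566.00 → outlier.
28180 > 25566.00 → outlier.
All remaining values lie within [-9682.50, 25566.00].

26156, 28180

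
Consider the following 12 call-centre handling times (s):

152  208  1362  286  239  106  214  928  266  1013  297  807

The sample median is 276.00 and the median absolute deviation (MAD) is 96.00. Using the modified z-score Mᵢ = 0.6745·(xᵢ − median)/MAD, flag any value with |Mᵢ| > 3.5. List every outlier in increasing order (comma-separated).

|Mᵢ| > 3.5 ⇔ |xᵢ − 276.00| > 3.5·96.00/0.6745 = 498.15.
So outliers lie outside [-222.15, 774.15].
807: M = 3.73 → outlier.
928: M = 4.58 → outlier.
1013: M = 5.18 → outlier.
1362: M = 7.63 → outlier.

807, 928, 1013, 1362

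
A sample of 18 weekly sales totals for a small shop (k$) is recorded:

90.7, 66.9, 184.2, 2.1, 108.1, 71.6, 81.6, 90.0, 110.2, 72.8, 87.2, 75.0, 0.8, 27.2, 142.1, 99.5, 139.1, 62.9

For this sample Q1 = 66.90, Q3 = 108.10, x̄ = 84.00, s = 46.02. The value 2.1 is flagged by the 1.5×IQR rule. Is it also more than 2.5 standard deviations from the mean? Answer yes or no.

z = (2.1 − 84.00) / 46.02 = -1.78.
|z| = 1.78 ≤ 2.5.

no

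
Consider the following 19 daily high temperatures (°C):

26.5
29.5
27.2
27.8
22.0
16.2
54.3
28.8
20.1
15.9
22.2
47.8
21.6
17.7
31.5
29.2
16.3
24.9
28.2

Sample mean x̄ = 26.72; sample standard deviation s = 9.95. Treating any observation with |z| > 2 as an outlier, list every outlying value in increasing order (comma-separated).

47.8, 54.3

Cutoffs at x̄ ± 2s: 26.72 ± 2·9.95 = [6.82, 46.62].
47.8: z = 2.12, |z| > 2 → outlier.
54.3: z = 2.77, |z| > 2 → outlier.
Every other value lies within [6.82, 46.62].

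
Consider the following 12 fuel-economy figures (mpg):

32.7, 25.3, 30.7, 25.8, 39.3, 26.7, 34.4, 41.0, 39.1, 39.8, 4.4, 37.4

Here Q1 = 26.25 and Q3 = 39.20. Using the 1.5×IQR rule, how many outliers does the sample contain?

IQR = 12.95; fences at 26.25 − 19.425 = 6.825 and 39.20 + 19.425 = 58.625.
Outside the cutoffs: 4.4.

1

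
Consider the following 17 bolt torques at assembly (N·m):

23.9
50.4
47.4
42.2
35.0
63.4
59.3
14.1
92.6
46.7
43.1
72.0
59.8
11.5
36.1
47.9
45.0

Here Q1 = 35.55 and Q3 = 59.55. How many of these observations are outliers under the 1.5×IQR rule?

0

IQR = 24.00; fences at 35.55 − 36.00 = -0.45 and 59.55 + 36.00 = 95.55.
Every value lies within the cutoffs.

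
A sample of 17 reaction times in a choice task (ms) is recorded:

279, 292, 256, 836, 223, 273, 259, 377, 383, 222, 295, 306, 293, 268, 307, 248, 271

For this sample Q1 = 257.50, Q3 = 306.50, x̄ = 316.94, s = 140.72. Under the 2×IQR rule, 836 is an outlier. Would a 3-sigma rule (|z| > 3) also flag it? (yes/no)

z = (836 − 316.94) / 140.72 = 3.69.
|z| = 3.69 > 3.

yes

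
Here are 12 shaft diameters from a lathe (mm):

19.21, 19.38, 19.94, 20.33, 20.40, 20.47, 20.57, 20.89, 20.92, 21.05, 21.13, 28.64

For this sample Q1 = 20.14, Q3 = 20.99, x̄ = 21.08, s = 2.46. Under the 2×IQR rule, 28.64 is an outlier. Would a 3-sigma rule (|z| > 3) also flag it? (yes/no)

yes

z = (28.64 − 21.08) / 2.46 = 3.07.
|z| = 3.07 > 3.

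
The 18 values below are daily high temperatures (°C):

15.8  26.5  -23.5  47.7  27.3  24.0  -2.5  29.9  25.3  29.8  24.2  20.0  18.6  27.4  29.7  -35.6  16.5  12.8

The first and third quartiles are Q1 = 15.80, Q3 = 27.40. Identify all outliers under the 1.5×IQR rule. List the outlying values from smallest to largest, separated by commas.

-35.6, -23.5, -2.5, 47.7

IQR = Q3 − Q1 = 27.40 − 15.80 = 11.60.
Lower fence = Q1 − 1.5·IQR = 15.80 − 17.40 = -1.60.
Upper fence = Q3 + 1.5·IQR = 27.40 + 17.40 = 44.80.
-35.6 < -1.60 → outlier.
-23.5 < -1.60 → outlier.
-2.5 < -1.60 → outlier.
47.7 > 44.80 → outlier.
All remaining values lie within [-1.60, 44.80].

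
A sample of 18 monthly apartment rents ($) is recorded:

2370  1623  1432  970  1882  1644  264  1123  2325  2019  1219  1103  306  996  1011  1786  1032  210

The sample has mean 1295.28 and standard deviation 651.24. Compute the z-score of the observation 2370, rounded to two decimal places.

1.65

z = (2370 − 1295.28) / 651.24 = 1.65.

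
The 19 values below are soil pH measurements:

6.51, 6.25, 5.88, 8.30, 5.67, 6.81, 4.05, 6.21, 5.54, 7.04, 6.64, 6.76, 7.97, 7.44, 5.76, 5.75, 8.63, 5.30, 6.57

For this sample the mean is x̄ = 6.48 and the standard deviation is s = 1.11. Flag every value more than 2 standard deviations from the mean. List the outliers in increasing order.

Cutoffs at x̄ ± 2s: 6.48 ± 2·1.11 = [4.26, 8.70].
4.05: z = -2.19, |z| > 2 → outlier.
Every other value lies within [4.26, 8.70].

4.05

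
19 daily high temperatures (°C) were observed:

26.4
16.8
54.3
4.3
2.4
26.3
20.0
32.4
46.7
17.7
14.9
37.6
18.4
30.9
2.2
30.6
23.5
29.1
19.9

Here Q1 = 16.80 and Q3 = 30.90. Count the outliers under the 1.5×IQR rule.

1

IQR = 14.10; fences at 16.80 − 21.15 = -4.35 and 30.90 + 21.15 = 52.05.
Outside the cutoffs: 54.3.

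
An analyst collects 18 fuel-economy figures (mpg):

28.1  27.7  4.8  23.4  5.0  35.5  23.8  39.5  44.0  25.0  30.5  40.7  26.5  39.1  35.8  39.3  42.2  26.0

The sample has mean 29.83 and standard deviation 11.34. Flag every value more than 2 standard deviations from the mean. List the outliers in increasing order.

Cutoffs at x̄ ± 2s: 29.83 ± 2·11.34 = [7.15, 52.51].
4.8: z = -2.21, |z| > 2 → outlier.
5.0: z = -2.19, |z| > 2 → outlier.
Every other value lies within [7.15, 52.51].

4.8, 5.0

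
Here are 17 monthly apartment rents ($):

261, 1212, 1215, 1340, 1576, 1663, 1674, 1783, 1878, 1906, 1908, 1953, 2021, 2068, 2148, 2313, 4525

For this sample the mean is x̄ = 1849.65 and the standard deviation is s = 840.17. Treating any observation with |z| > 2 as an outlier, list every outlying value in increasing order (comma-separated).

4525

Cutoffs at x̄ ± 2s: 1849.65 ± 2·840.17 = [169.31, 3529.99].
4525: z = 3.18, |z| > 2 → outlier.
Every other value lies within [169.31, 3529.99].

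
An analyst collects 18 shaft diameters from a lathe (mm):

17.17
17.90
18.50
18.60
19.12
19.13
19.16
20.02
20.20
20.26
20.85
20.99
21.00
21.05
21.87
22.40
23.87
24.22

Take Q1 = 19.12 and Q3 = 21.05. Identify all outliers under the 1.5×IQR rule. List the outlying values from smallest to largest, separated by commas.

24.22

IQR = Q3 − Q1 = 21.05 − 19.12 = 1.93.
Lower fence = Q1 − 1.5·IQR = 19.12 − 2.895 = 16.225.
Upper fence = Q3 + 1.5·IQR = 21.05 + 2.895 = 23.945.
24.22 > 23.945 → outlier.
All remaining values lie within [16.225, 23.945].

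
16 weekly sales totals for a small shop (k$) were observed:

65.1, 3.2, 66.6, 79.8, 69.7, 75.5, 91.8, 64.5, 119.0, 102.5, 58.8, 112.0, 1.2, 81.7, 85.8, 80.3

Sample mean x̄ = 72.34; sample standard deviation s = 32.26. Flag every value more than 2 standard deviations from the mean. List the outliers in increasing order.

Cutoffs at x̄ ± 2s: 72.34 ± 2·32.26 = [7.82, 136.86].
1.2: z = -2.21, |z| > 2 → outlier.
3.2: z = -2.14, |z| > 2 → outlier.
Every other value lies within [7.82, 136.86].

1.2, 3.2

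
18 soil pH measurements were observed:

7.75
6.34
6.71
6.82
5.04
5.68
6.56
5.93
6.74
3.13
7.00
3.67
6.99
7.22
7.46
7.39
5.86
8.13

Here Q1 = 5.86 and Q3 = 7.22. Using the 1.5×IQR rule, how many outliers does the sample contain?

2

IQR = 1.36; fences at 5.86 − 2.04 = 3.82 and 7.22 + 2.04 = 9.26.
Outside the cutoffs: 3.13, 3.67.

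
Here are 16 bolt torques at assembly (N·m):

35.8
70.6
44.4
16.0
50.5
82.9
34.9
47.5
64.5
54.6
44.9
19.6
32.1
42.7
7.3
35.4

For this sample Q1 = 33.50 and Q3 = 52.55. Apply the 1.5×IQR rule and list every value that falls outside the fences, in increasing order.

82.9

IQR = Q3 − Q1 = 52.55 − 33.50 = 19.05.
Lower fence = Q1 − 1.5·IQR = 33.50 − 28.575 = 4.925.
Upper fence = Q3 + 1.5·IQR = 52.55 + 28.575 = 81.125.
82.9 > 81.125 → outlier.
All remaining values lie within [4.925, 81.125].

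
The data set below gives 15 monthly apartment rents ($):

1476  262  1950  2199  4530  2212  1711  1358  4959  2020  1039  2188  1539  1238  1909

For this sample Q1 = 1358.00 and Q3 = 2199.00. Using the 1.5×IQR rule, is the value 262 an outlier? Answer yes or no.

IQR = Q3 − Q1 = 2199.00 − 1358.00 = 841.00.
Lower fence = Q1 − 1.5·IQR = 1358.00 − 1261.50 = 96.50.
Upper fence = Q3 + 1.5·IQR = 2199.00 + 1261.50 = 3460.50.
262 lies within [96.50, 3460.50].

no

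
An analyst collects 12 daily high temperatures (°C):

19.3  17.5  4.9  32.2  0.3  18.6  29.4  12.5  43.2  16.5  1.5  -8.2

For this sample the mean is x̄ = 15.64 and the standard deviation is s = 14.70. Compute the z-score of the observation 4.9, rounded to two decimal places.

-0.73

z = (4.9 − 15.64) / 14.70 = -0.73.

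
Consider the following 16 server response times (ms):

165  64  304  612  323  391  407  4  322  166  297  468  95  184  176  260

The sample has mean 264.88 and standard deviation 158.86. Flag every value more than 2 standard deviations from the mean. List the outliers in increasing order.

Cutoffs at x̄ ± 2s: 264.88 ± 2·158.86 = [-52.84, 582.60].
612: z = 2.19, |z| > 2 → outlier.
Every other value lies within [-52.84, 582.60].

612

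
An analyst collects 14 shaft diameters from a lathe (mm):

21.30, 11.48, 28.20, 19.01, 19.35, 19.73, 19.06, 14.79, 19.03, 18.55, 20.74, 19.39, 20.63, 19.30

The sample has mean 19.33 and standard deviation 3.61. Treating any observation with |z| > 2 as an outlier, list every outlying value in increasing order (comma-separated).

Cutoffs at x̄ ± 2s: 19.33 ± 2·3.61 = [12.11, 26.55].
11.48: z = -2.17, |z| > 2 → outlier.
28.20: z = 2.46, |z| > 2 → outlier.
Every other value lies within [12.11, 26.55].

11.48, 28.20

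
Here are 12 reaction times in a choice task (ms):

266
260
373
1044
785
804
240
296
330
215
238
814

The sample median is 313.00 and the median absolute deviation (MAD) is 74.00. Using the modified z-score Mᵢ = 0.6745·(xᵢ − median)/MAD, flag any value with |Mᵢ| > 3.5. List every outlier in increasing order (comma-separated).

|Mᵢ| > 3.5 ⇔ |xᵢ − 313.00| > 3.5·74.00/0.6745 = 383.99.
So outliers lie outside [-70.99, 696.99].
785: M = 4.30 → outlier.
804: M = 4.48 → outlier.
814: M = 4.57 → outlier.
1044: M = 6.66 → outlier.

785, 804, 814, 1044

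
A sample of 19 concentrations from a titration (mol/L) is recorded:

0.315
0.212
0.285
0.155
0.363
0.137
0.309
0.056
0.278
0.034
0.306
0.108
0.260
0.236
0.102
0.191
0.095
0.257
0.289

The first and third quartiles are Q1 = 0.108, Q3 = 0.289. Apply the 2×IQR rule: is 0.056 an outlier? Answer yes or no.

no

IQR = Q3 − Q1 = 0.289 − 0.108 = 0.181.
Lower fence = Q1 − 2·IQR = 0.108 − 0.362 = -0.254.
Upper fence = Q3 + 2·IQR = 0.289 + 0.362 = 0.651.
0.056 lies within [-0.254, 0.651].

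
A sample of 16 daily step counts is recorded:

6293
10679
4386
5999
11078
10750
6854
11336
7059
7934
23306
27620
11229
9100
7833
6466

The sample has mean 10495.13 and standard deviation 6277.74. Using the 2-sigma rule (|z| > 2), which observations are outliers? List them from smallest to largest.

23306, 27620

Cutoffs at x̄ ± 2s: 10495.13 ± 2·6277.74 = [-2060.35, 23050.61].
23306: z = 2.04, |z| > 2 → outlier.
27620: z = 2.73, |z| > 2 → outlier.
Every other value lies within [-2060.35, 23050.61].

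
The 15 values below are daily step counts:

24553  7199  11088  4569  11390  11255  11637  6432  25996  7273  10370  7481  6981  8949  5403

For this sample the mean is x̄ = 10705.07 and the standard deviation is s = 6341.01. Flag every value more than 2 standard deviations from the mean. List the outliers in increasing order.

Cutoffs at x̄ ± 2s: 10705.07 ± 2·6341.01 = [-1976.95, 23387.09].
24553: z = 2.18, |z| > 2 → outlier.
25996: z = 2.41, |z| > 2 → outlier.
Every other value lies within [-1976.95, 23387.09].

24553, 25996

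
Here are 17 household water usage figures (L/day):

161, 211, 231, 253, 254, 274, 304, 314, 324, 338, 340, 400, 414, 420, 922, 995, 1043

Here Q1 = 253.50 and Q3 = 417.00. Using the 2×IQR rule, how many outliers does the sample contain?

3

IQR = 163.50; fences at 253.50 − 327.00 = -73.50 and 417.00 + 327.00 = 744.00.
Outside the cutoffs: 922, 995, 1043.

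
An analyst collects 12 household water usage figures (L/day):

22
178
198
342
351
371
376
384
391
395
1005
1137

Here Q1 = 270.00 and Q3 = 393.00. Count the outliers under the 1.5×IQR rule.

IQR = 123.00; fences at 270.00 − 184.50 = 85.50 and 393.00 + 184.50 = 577.50.
Outside the cutoffs: 22, 1005, 1137.

3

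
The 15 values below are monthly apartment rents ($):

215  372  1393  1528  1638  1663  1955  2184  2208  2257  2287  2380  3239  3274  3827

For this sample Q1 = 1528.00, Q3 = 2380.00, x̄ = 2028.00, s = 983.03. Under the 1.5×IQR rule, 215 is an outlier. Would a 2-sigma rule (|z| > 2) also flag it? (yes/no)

z = (215 − 2028.00) / 983.03 = -1.84.
|z| = 1.84 ≤ 2.

no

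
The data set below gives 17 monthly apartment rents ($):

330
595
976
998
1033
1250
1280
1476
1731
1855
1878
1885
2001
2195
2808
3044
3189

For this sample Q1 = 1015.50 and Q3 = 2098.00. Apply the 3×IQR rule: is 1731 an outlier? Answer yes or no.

no

IQR = Q3 − Q1 = 2098.00 − 1015.50 = 1082.50.
Lower fence = Q1 − 3·IQR = 1015.50 − 3247.50 = -2232.00.
Upper fence = Q3 + 3·IQR = 2098.00 + 3247.50 = 5345.50.
1731 lies within [-2232.00, 5345.50].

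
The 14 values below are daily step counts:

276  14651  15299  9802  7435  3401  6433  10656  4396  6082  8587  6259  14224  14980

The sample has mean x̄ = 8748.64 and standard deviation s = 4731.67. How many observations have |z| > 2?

0

Cutoffs: x̄ ± 2s = [-714.70, 18211.98].
Every value lies within the cutoffs.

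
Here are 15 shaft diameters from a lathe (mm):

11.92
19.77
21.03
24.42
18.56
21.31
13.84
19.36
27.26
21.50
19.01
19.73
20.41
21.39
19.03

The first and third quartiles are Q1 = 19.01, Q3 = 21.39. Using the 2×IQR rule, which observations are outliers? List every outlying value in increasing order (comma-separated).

11.92, 13.84, 27.26

IQR = Q3 − Q1 = 21.39 − 19.01 = 2.38.
Lower fence = Q1 − 2·IQR = 19.01 − 4.76 = 14.25.
Upper fence = Q3 + 2·IQR = 21.39 + 4.76 = 26.15.
11.92 < 14.25 → outlier.
13.84 < 14.25 → outlier.
27.26 > 26.15 → outlier.
All remaining values lie within [14.25, 26.15].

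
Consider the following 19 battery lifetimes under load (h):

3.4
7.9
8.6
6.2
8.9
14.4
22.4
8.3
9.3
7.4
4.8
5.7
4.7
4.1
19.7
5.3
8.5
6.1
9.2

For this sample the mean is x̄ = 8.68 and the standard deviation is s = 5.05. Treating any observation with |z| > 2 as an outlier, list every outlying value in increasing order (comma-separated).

Cutoffs at x̄ ± 2s: 8.68 ± 2·5.05 = [-1.42, 18.78].
19.7: z = 2.18, |z| > 2 → outlier.
22.4: z = 2.72, |z| > 2 → outlier.
Every other value lies within [-1.42, 18.78].

19.7, 22.4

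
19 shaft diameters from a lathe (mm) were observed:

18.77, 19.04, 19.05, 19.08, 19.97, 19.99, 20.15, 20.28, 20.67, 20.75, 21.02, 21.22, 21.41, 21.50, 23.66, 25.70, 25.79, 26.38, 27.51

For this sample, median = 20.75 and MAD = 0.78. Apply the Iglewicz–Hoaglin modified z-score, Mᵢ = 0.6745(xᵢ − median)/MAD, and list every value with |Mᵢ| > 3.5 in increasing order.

|Mᵢ| > 3.5 ⇔ |xᵢ − 20.75| > 3.5·0.78/0.6745 = 4.05.
So outliers lie outside [16.70, 24.80].
25.70: M = 4.28 → outlier.
25.79: M = 4.36 → outlier.
26.38: M = 4.87 → outlier.
27.51: M = 5.85 → outlier.

25.70, 25.79, 26.38, 27.51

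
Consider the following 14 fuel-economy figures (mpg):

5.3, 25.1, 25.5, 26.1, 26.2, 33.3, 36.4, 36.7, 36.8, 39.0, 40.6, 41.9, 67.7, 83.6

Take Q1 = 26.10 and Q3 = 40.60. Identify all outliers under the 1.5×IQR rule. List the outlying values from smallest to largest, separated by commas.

IQR = Q3 − Q1 = 40.60 − 26.10 = 14.50.
Lower fence = Q1 − 1.5·IQR = 26.10 − 21.75 = 4.35.
Upper fence = Q3 + 1.5·IQR = 40.60 + 21.75 = 62.35.
67.7 > 62.35 → outlier.
83.6 > 62.35 → outlier.
All remaining values lie within [4.35, 62.35].

67.7, 83.6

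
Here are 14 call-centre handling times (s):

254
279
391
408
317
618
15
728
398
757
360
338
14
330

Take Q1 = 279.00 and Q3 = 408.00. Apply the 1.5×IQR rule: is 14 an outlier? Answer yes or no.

IQR = Q3 − Q1 = 408.00 − 279.00 = 129.00.
Lower fence = Q1 − 1.5·IQR = 279.00 − 193.50 = 85.50.
Upper fence = Q3 + 1.5·IQR = 408.00 + 193.50 = 601.50.
14 lies below the lower fence.

yes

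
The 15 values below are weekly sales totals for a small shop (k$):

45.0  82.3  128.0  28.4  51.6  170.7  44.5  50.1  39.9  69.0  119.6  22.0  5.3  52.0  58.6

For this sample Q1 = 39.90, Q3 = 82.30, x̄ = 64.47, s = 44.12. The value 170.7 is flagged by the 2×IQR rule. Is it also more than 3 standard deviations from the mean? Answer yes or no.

z = (170.7 − 64.47) / 44.12 = 2.41.
|z| = 2.41 ≤ 3.

no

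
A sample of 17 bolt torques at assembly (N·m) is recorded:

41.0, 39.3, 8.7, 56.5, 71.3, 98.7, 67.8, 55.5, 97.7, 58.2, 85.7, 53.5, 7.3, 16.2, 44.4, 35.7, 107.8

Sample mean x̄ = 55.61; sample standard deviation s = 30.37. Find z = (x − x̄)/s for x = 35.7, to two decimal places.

z = (35.7 − 55.61) / 30.37 = -0.66.

-0.66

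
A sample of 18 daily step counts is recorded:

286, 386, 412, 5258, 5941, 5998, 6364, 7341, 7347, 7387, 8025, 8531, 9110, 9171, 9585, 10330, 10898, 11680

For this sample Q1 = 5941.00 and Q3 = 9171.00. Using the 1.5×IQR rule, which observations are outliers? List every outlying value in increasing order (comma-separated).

286, 386, 412

IQR = Q3 − Q1 = 9171.00 − 5941.00 = 3230.00.
Lower fence = Q1 − 1.5·IQR = 5941.00 − 4845.00 = 1096.00.
Upper fence = Q3 + 1.5·IQR = 9171.00 + 4845.00 = 14016.00.
286 < 1096.00 → outlier.
386 < 1096.00 → outlier.
412 < 1096.00 → outlier.
All remaining values lie within [1096.00, 14016.00].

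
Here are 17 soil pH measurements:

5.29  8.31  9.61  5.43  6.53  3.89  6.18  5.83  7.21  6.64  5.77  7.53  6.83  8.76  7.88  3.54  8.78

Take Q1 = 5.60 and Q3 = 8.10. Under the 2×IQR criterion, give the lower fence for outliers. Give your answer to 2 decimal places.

0.60

IQR = Q3 − Q1 = 8.10 − 5.60 = 2.50.
Lower fence = Q1 − 2·IQR = 5.60 − 5.00 = 0.60.
Upper fence = Q3 + 2·IQR = 8.10 + 5.00 = 13.10.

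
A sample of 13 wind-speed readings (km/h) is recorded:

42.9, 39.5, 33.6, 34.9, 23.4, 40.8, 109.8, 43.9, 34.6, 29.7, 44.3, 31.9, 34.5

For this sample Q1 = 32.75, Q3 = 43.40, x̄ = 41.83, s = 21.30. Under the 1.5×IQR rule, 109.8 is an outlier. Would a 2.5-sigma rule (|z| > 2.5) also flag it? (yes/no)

yes

z = (109.8 − 41.83) / 21.30 = 3.19.
|z| = 3.19 > 2.5.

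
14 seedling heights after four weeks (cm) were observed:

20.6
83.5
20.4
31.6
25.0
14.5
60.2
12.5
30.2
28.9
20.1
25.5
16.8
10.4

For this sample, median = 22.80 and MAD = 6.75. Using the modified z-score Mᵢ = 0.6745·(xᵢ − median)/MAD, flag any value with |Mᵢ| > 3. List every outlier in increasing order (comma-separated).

|Mᵢ| > 3 ⇔ |xᵢ − 22.80| > 3·6.75/0.6745 = 30.02.
So outliers lie outside [-7.22, 52.82].
60.2: M = 3.74 → outlier.
83.5: M = 6.07 → outlier.

60.2, 83.5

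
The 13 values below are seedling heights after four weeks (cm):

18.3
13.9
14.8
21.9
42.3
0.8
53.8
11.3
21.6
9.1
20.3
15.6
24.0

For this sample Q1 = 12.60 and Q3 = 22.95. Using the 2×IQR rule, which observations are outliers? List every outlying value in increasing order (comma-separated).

IQR = Q3 − Q1 = 22.95 − 12.60 = 10.35.
Lower fence = Q1 − 2·IQR = 12.60 − 20.70 = -8.10.
Upper fence = Q3 + 2·IQR = 22.95 + 20.70 = 43.65.
53.8 > 43.65 → outlier.
All remaining values lie within [-8.10, 43.65].

53.8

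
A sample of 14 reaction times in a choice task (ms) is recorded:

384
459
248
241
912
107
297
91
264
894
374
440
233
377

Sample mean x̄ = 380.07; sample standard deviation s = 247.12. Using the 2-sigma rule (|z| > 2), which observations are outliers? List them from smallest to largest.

894, 912

Cutoffs at x̄ ± 2s: 380.07 ± 2·247.12 = [-114.17, 874.31].
894: z = 2.08, |z| > 2 → outlier.
912: z = 2.15, |z| > 2 → outlier.
Every other value lies within [-114.17, 874.31].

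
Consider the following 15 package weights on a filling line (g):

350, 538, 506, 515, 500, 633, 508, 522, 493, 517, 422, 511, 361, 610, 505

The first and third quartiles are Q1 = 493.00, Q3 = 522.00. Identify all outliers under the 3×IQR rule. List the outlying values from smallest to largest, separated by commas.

IQR = Q3 − Q1 = 522.00 − 493.00 = 29.00.
Lower fence = Q1 − 3·IQR = 493.00 − 87.00 = 406.00.
Upper fence = Q3 + 3·IQR = 522.00 + 87.00 = 609.00.
350 < 406.00 → outlier.
361 < 406.00 → outlier.
610 > 609.00 → outlier.
633 > 609.00 → outlier.
All remaining values lie within [406.00, 609.00].

350, 361, 610, 633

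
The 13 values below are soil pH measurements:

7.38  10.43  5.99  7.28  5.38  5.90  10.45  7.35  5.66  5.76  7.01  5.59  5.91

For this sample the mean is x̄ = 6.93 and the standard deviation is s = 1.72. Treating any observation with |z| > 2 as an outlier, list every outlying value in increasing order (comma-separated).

Cutoffs at x̄ ± 2s: 6.93 ± 2·1.72 = [3.49, 10.37].
10.43: z = 2.03, |z| > 2 → outlier.
10.45: z = 2.05, |z| > 2 → outlier.
Every other value lies within [3.49, 10.37].

10.43, 10.45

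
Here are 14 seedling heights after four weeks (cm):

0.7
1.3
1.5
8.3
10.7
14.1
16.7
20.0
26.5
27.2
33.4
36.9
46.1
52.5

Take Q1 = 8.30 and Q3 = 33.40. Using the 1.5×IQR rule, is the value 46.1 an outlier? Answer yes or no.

no

IQR = Q3 − Q1 = 33.40 − 8.30 = 25.10.
Lower fence = Q1 − 1.5·IQR = 8.30 − 37.65 = -29.35.
Upper fence = Q3 + 1.5·IQR = 33.40 + 37.65 = 71.05.
46.1 lies within [-29.35, 71.05].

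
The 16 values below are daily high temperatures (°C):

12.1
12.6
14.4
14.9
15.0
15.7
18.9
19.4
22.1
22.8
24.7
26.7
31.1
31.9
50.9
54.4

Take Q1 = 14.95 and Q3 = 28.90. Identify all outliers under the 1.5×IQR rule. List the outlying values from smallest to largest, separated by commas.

50.9, 54.4

IQR = Q3 − Q1 = 28.90 − 14.95 = 13.95.
Lower fence = Q1 − 1.5·IQR = 14.95 − 20.925 = -5.975.
Upper fence = Q3 + 1.5·IQR = 28.90 + 20.925 = 49.825.
50.9 > 49.825 → outlier.
54.4 > 49.825 → outlier.
All remaining values lie within [-5.975, 49.825].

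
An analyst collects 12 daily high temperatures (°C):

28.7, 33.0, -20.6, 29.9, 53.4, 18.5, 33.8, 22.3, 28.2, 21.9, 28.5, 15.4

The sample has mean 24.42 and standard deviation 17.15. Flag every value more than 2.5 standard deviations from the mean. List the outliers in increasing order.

-20.6

Cutoffs at x̄ ± 2.5s: 24.42 ± 2.5·17.15 = [-18.455, 67.295].
-20.6: z = -2.63, |z| > 2.5 → outlier.
Every other value lies within [-18.455, 67.295].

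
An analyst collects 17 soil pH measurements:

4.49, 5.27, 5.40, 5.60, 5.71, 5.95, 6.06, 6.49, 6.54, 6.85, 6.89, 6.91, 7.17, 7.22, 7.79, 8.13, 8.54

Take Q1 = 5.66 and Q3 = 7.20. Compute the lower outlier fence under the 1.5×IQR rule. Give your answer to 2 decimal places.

3.35

IQR = Q3 − Q1 = 7.20 − 5.66 = 1.54.
Lower fence = Q1 − 1.5·IQR = 5.66 − 2.31 = 3.35.
Upper fence = Q3 + 1.5·IQR = 7.20 + 2.31 = 9.51.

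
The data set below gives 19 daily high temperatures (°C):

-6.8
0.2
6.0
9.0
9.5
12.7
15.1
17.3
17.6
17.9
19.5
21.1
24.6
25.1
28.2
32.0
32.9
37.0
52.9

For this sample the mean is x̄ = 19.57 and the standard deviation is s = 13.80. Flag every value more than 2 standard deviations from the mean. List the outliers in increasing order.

52.9

Cutoffs at x̄ ± 2s: 19.57 ± 2·13.80 = [-8.03, 47.17].
52.9: z = 2.42, |z| > 2 → outlier.
Every other value lies within [-8.03, 47.17].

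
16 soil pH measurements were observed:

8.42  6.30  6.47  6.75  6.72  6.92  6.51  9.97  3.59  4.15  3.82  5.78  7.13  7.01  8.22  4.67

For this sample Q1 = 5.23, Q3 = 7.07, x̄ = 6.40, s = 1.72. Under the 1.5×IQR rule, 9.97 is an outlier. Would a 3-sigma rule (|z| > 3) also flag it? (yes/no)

no

z = (9.97 − 6.40) / 1.72 = 2.08.
|z| = 2.08 ≤ 3.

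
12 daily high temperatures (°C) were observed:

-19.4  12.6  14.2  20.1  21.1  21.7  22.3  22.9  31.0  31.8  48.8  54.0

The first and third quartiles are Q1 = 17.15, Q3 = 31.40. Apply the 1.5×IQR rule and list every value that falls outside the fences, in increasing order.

-19.4, 54.0

IQR = Q3 − Q1 = 31.40 − 17.15 = 14.25.
Lower fence = Q1 − 1.5·IQR = 17.15 − 21.375 = -4.225.
Upper fence = Q3 + 1.5·IQR = 31.40 + 21.375 = 52.775.
-19.4 < -4.225 → outlier.
54.0 > 52.775 → outlier.
All remaining values lie within [-4.225, 52.775].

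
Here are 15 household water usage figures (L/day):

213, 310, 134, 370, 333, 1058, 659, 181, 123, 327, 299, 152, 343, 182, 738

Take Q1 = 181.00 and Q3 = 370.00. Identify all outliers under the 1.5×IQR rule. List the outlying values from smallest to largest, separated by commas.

IQR = Q3 − Q1 = 370.00 − 181.00 = 189.00.
Lower fence = Q1 − 1.5·IQR = 181.00 − 283.50 = -102.50.
Upper fence = Q3 + 1.5·IQR = 370.00 + 283.50 = 653.50.
659 > 653.50 → outlier.
738 > 653.50 → outlier.
1058 > 653.50 → outlier.
All remaining values lie within [-102.50, 653.50].

659, 738, 1058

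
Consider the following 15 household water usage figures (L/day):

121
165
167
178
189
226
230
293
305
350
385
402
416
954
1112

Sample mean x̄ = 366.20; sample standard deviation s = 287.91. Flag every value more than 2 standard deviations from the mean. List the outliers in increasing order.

Cutoffs at x̄ ± 2s: 366.20 ± 2·287.91 = [-209.62, 942.02].
954: z = 2.04, |z| > 2 → outlier.
1112: z = 2.59, |z| > 2 → outlier.
Every other value lies within [-209.62, 942.02].

954, 1112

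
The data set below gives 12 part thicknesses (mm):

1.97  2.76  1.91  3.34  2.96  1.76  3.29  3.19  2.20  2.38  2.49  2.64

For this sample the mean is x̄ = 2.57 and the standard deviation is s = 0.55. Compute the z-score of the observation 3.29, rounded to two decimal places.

z = (3.29 − 2.57) / 0.55 = 1.31.

1.31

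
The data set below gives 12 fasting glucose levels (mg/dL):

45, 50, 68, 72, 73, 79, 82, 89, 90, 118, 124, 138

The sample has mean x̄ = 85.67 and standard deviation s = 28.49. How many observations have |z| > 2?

Cutoffs: x̄ ± 2s = [28.69, 142.65].
Every value lies within the cutoffs.

0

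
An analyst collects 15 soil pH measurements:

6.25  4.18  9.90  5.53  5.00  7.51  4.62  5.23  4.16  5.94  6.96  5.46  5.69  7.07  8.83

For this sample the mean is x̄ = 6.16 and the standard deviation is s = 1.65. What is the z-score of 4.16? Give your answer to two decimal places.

z = (4.16 − 6.16) / 1.65 = -1.21.

-1.21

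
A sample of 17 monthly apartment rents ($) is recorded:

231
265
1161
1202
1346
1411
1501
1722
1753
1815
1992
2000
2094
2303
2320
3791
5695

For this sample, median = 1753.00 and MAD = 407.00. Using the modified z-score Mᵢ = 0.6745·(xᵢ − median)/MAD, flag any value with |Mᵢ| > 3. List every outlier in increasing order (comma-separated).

|Mᵢ| > 3 ⇔ |xᵢ − 1753.00| > 3·407.00/0.6745 = 1810.23.
So outliers lie outside [-57.23, 3563.23].
3791: M = 3.38 → outlier.
5695: M = 6.53 → outlier.

3791, 5695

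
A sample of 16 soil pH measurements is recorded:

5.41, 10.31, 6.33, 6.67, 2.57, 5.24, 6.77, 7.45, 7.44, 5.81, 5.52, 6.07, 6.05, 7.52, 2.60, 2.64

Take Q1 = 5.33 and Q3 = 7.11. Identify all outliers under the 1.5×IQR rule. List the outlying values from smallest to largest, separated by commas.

2.57, 2.60, 2.64, 10.31

IQR = Q3 − Q1 = 7.11 − 5.33 = 1.78.
Lower fence = Q1 − 1.5·IQR = 5.33 − 2.67 = 2.66.
Upper fence = Q3 + 1.5·IQR = 7.11 + 2.67 = 9.78.
2.57 < 2.66 → outlier.
2.60 < 2.66 → outlier.
2.64 < 2.66 → outlier.
10.31 > 9.78 → outlier.
All remaining values lie within [2.66, 9.78].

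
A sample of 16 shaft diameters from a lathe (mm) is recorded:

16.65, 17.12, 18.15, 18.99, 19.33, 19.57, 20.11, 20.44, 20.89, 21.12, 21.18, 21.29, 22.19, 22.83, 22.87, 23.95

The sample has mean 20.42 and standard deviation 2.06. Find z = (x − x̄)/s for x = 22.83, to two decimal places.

1.17

z = (22.83 − 20.42) / 2.06 = 1.17.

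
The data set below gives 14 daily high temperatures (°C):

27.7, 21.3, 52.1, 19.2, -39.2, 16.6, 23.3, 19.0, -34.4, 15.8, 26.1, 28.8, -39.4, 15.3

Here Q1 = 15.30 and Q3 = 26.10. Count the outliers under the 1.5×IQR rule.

IQR = 10.80; fences at 15.30 − 16.20 = -0.90 and 26.10 + 16.20 = 42.30.
Outside the cutoffs: -39.4, -39.2, -34.4, 52.1.

4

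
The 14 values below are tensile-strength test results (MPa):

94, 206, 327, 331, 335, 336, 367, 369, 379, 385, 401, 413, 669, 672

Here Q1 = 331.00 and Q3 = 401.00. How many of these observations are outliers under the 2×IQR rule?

IQR = 70.00; fences at 331.00 − 140.00 = 191.00 and 401.00 + 140.00 = 541.00.
Outside the cutoffs: 94, 669, 672.

3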